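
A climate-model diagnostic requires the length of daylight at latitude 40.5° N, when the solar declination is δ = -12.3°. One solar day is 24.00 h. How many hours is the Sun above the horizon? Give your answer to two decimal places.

10.57 h

cos h₀ = −tan ϕ · tan δ = −tan(+40.5°) × tan(-12.300°) = 0.1862, so h₀ = 1.3835 rad = 79.27°.
Daylight = 2h₀/(2π) × 24.00 h = (1.3835/π) × 24.00 = 10.57 h.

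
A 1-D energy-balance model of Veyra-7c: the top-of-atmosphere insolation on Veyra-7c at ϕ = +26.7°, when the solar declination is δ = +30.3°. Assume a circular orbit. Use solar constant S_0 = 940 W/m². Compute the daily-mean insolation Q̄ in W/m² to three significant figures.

cos h₀ = −tan(+26.7°) tan(+30.300°) = -0.2939, h₀ = 1.8691 rad.
Bracket: h₀ sin ϕ sin δ + cos ϕ cos δ sin h₀ = 1.8691×0.44932×0.50453 + 0.89337×0.86340×0.95584 = 0.423716 + 0.737273 = 1.160989.
Q̄ = (S_0/π) × [bracket] = (940/π) × 1.160989 = 347.4 W/m².

Q̄ ≈ 347 W/m²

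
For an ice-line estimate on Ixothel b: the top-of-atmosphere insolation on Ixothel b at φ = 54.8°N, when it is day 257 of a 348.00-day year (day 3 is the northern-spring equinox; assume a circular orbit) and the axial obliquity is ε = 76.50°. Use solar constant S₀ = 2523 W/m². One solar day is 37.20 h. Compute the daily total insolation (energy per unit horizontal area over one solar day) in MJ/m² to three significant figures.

Solar longitude: λ_s = 360° × (257 − 3)/348.00 = 262.759°.
sin δ = sin 76.50° × sin 262.759° = -0.96461, so δ = -74.712°.
cos H₀ = −tan(+54.8°) tan(-74.712°) = 5.1862 ≥ 1 ⇒ polar night, H₀ = 0 and Q̄ = 0.
Daily total = Q̄ × 37.20 h × 3600 s/h = 0.00 MJ/m².

0.00 MJ/m²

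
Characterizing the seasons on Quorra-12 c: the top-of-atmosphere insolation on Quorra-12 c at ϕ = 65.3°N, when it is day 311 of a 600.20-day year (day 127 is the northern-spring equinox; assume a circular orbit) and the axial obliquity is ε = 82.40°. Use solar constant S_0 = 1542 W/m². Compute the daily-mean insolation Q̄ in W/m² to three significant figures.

Q̄ ≈ 1.30e+03 W/m²

Solar longitude: L_s = 360° × (311 − 127)/600.20 = 110.363°.
sin δ = sin 82.40° × sin 110.363° = 0.92927, so δ = +68.321°.
cos h₀ = −tan(+65.3°) tan(+68.321°) = -5.4693 ≤ −1 ⇒ polar day, h₀ = π.
Bracket: h₀ sin ϕ sin δ + cos ϕ cos δ sin h₀ = 3.1416×0.90851×0.92927 + 0.41787×0.36940×0.00000 = 2.652299 + 0.000000 = 2.652299.
Q̄ = (S_0/π) × [bracket] = (1542/π) × 2.652299 = 1302 W/m².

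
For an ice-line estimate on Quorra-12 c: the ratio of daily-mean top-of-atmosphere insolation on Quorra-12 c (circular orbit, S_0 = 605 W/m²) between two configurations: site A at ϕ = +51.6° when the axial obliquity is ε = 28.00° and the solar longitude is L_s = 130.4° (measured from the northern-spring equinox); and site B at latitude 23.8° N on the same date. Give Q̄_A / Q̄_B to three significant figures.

Q̄_A / Q̄_B ≈ 0.996

— Configuration A (ϕ=+51.6°):
Solar declination: sin δ = sin ε · sin L_s = sin 28.00° × sin 130.4° = 0.35752, so δ = +20.948°.
cos h₀ = −tan(+51.6°) tan(+20.948°) = -0.4830, h₀ = 2.0749 rad.
Bracket: h₀ sin ϕ sin δ + cos ϕ cos δ sin h₀ = 2.0749×0.78369×0.35752 + 0.62115×0.93391×0.87562 = 0.581356 + 0.507946 = 1.089302.
Q̄ = (S_0/π) × [bracket] = (605/π) × 1.089302 = 209.78 W/m².
— Configuration B (ϕ=+23.8°):
cos h₀ = −tan(+23.8°) tan(+20.948°) = -0.1688, h₀ = 1.7405 rad.
Bracket: h₀ sin ϕ sin δ + cos ϕ cos δ sin h₀ = 1.7405×0.40355×0.35752 + 0.91496×0.93391×0.98564 = 0.251114 + 0.842220 = 1.093334.
Q̄ = (S_0/π) × [bracket] = (605/π) × 1.093334 = 210.55 W/m².
Ratio Q̄_A / Q̄_B = 209.78 / 210.55 = 0.9963.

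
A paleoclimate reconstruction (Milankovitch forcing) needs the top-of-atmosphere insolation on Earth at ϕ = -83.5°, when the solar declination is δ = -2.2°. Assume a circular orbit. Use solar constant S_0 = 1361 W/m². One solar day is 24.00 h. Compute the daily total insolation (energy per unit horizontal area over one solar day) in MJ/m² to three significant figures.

cos h₀ = −tan(-83.5°) tan(-2.200°) = -0.3372, h₀ = 1.9147 rad.
Bracket: h₀ sin ϕ sin δ + cos ϕ cos δ sin h₀ = 1.9147×-0.99357×-0.03839 + 0.11320×0.99926×0.94144 = 0.073033 + 0.106492 = 0.179525.
Q̄ = (S_0/π) × [bracket] = (1361/π) × 0.179525 = 77.774 W/m².
Daily total = Q̄ × 24.00 h × 3600 s/h = 77.774 × 24.00 × 3600 / 10⁶ = 6.720 MJ/m².

6.72 MJ/m²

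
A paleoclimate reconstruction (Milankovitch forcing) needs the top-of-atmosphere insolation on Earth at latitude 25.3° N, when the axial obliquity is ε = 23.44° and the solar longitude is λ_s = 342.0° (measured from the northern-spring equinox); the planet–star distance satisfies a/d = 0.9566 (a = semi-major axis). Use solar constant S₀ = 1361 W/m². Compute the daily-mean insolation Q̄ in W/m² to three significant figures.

Q̄ ≈ 324 W/m²

Solar declination: sin δ = sin ε · sin λ_s = sin 23.44° × sin 342.0° = -0.12292, so δ = -7.061°.
cos H₀ = −tan(+25.3°) tan(-7.061°) = 0.0585, H₀ = 1.5122 rad.
Bracket: H₀ sin φ sin δ + cos φ cos δ sin H₀ = 1.5122×0.42736×-0.12292 + 0.90408×0.99242×0.99828 = -0.079438 + 0.895684 = 0.816246.
Inverse-square distance factor (a/d)² = 0.9566² = 0.915084.
Q̄ = (S₀/π) × 0.915084 × [bracket] = (1361/π) × 0.915084 × 0.816246 = 323.6 W/m².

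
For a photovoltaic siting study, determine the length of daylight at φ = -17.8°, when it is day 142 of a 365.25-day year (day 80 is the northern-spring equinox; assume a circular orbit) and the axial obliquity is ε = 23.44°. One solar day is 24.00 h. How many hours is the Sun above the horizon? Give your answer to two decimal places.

11.09 h

Solar longitude: λ_s = 360° × (142 − 80)/365.25 = 61.109°.
sin δ = sin 23.44° × sin 61.109° = 0.34828, so δ = +20.382°.
cos H₀ = −tan φ · tan δ = −tan(-17.8°) × tan(+20.382°) = 0.1193, so H₀ = 1.4512 rad = 83.15°.
Daylight = 2H₀/(2π) × 24.00 h = (1.4512/π) × 24.00 = 11.09 h.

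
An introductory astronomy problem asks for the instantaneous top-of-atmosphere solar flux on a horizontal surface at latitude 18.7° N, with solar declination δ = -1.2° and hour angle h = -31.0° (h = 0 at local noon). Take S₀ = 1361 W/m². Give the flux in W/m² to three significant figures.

1.10e+03 W/m²

cos θ_z = sin φ sin δ + cos φ cos δ cos h = -0.006714 + 0.811740 = 0.805026.
Flux = S₀ · cos θ_z = 1361 × 0.805026 = 1096 W/m².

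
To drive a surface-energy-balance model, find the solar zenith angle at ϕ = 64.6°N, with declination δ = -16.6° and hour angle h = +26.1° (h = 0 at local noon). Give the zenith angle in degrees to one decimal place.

cos θ_z = sin ϕ sin δ + cos ϕ cos δ cos h = -0.258072 + 0.369142 = 0.111070.
θ_z = arccos(0.111070) = 83.6°.

θ_z = 83.6°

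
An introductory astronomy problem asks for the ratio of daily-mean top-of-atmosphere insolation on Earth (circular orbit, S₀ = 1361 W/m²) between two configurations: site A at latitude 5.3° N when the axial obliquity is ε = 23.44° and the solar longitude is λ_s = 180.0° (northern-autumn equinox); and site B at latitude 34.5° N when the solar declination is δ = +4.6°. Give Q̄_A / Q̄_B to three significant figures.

— Configuration A (φ=+5.3°):
Solar declination: sin δ = sin ε · sin λ_s = sin 23.44° × sin 180.0° = 0.00000, so δ = +0.000°.
cos H₀ = −tan(+5.3°) tan(+0.000°) = -0.0000, H₀ = 1.5708 rad.
Bracket: H₀ sin φ sin δ + cos φ cos δ sin H₀ = 1.5708×0.09237×0.00000 + 0.99572×1.00000×1.00000 = 0.000000 + 0.995720 = 0.995720.
Q̄ = (S₀/π) × [bracket] = (1361/π) × 0.995720 = 431.37 W/m².
— Configuration B (φ=+34.5°):
cos H₀ = −tan(+34.5°) tan(+4.600°) = -0.0553, H₀ = 1.6261 rad.
Bracket: H₀ sin φ sin δ + cos φ cos δ sin H₀ = 1.6261×0.56641×0.08020 + 0.82413×0.99678×0.99847 = 0.073867 + 0.820219 = 0.894086.
Q̄ = (S₀/π) × [bracket] = (1361/π) × 0.894086 = 387.34 W/m².
Ratio Q̄_A / Q̄_B = 431.37 / 387.34 = 1.114.

Q̄_A / Q̄_B ≈ 1.11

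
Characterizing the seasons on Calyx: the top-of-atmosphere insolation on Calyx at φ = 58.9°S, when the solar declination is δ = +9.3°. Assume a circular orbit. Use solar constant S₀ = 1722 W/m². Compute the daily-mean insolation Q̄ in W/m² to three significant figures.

cos H₀ = −tan(-58.9°) tan(+9.300°) = 0.2715, H₀ = 1.2959 rad.
Bracket: H₀ sin φ sin δ + cos φ cos δ sin H₀ = 1.2959×-0.85627×0.16160 + 0.51653×0.98686×0.96245 = -0.179318 + 0.490602 = 0.311284.
Q̄ = (S₀/π) × [bracket] = (1722/π) × 0.311284 = 170.6 W/m².

Q̄ ≈ 171 W/m²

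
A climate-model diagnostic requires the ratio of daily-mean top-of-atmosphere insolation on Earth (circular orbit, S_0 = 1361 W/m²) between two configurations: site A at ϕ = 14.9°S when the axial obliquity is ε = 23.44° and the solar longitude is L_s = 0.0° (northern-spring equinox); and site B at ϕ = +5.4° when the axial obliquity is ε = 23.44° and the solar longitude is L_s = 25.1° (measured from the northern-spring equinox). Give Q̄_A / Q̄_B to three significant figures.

Q̄_A / Q̄_B ≈ 0.960

— Configuration A (ϕ=-14.9°):
Solar declination: sin δ = sin ε · sin L_s = sin 23.44° × sin 0.0° = 0.00000, so δ = +0.000°.
cos h₀ = −tan(-14.9°) tan(+0.000°) = 0.0000, h₀ = 1.5708 rad.
Bracket: h₀ sin ϕ sin δ + cos ϕ cos δ sin h₀ = 1.5708×-0.25713×0.00000 + 0.96638×1.00000×1.00000 = -0.000000 + 0.966380 = 0.966380.
Q̄ = (S_0/π) × [bracket] = (1361/π) × 0.966380 = 418.65 W/m².
— Configuration B (ϕ=+5.4°):
Solar declination: sin δ = sin ε · sin L_s = sin 23.44° × sin 25.1° = 0.16874, so δ = +9.715°.
cos h₀ = −tan(+5.4°) tan(+9.715°) = -0.0162, h₀ = 1.5870 rad.
Bracket: h₀ sin ϕ sin δ + cos ϕ cos δ sin h₀ = 1.5870×0.09411×0.16874 + 0.99556×0.98566×0.99987 = 0.025202 + 0.981156 = 1.006358.
Q̄ = (S_0/π) × [bracket] = (1361/π) × 1.006358 = 435.97 W/m².
Ratio Q̄_A / Q̄_B = 418.65 / 435.97 = 0.9603.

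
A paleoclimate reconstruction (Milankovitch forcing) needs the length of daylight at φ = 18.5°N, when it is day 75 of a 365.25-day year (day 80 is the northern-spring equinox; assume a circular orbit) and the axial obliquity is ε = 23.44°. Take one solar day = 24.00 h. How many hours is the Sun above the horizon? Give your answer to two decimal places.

Solar longitude: λ_s = 360° × (75 − 80)/365.25 = -4.928°, i.e. -4.928° + 360° = 355.072°.
sin δ = sin 23.44° × sin 355.072° = -0.03417, so δ = -1.958°.
cos H₀ = −tan φ · tan δ = −tan(+18.5°) × tan(-1.958°) = 0.0114, so H₀ = 1.5594 rad = 89.34°.
Daylight = 2H₀/(2π) × 24.00 h = (1.5594/π) × 24.00 = 11.91 h.

11.91 h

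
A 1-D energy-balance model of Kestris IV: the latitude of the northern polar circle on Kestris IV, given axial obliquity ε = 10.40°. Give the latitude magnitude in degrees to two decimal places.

The polar circle is the lowest latitude that experiences at least one full rotation of continuous daylight at the northern-summer solstice; it lies at |ϕ| = 90° − ε = 90° − 10.40° = 79.60°.

79.60°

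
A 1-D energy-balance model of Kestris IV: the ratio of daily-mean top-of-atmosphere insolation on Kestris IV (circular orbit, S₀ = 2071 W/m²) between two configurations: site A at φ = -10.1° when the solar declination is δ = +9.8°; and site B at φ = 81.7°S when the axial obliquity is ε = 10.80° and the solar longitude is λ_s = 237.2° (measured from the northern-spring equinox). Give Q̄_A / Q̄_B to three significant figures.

Q̄_A / Q̄_B ≈ 1.89

— Configuration A (φ=-10.1°):
cos H₀ = −tan(-10.1°) tan(+9.800°) = 0.0308, H₀ = 1.5400 rad.
Bracket: H₀ sin φ sin δ + cos φ cos δ sin H₀ = 1.5400×-0.17537×0.17021 + 0.98450×0.98541×0.99953 = -0.045969 + 0.969680 = 0.923711.
Q̄ = (S₀/π) × [bracket] = (2071/π) × 0.923711 = 608.93 W/m².
— Configuration B (φ=-81.7°):
Solar declination: sin δ = sin ε · sin λ_s = sin 10.80° × sin 237.2° = -0.15751, so δ = -9.062°.
cos H₀ = −tan(-81.7°) tan(-9.062°) = -1.0933 ≤ −1 ⇒ polar day, H₀ = π.
Bracket: H₀ sin φ sin δ + cos φ cos δ sin H₀ = 3.1416×-0.98953×-0.15751 + 0.14436×0.98752×0.00000 = 0.489653 + 0.000000 = 0.489653.
Q̄ = (S₀/π) × [bracket] = (2071/π) × 0.489653 = 322.79 W/m².
Ratio Q̄_A / Q̄_B = 608.93 / 322.79 = 1.886.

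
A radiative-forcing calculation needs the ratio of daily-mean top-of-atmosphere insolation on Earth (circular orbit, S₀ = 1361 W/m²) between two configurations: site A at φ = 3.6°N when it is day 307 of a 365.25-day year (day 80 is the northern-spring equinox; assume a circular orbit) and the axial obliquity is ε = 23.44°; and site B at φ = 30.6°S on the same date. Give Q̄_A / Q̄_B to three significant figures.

— Configuration A (φ=+3.6°):
Solar longitude: λ_s = 360° × (307 − 80)/365.25 = 223.737°.
sin δ = sin 23.44° × sin 223.737° = -0.27501, so δ = -15.963°.
cos H₀ = −tan(+3.6°) tan(-15.963°) = 0.0180, H₀ = 1.5528 rad.
Bracket: H₀ sin φ sin δ + cos φ cos δ sin H₀ = 1.5528×0.06279×-0.27501 + 0.99803×0.96144×0.99984 = -0.026814 + 0.959392 = 0.932578.
Q̄ = (S₀/π) × [bracket] = (1361/π) × 0.932578 = 404.01 W/m².
— Configuration B (φ=-30.6°):
cos H₀ = −tan(-30.6°) tan(-15.963°) = -0.1692, H₀ = 1.7408 rad.
Bracket: H₀ sin φ sin δ + cos φ cos δ sin H₀ = 1.7408×-0.50904×-0.27501 + 0.86074×0.96144×0.98559 = 0.243696 + 0.815625 = 1.059321.
Q̄ = (S₀/π) × [bracket] = (1361/π) × 1.059321 = 458.92 W/m².
Ratio Q̄_A / Q̄_B = 404.01 / 458.92 = 0.8803.

Q̄_A / Q̄_B ≈ 0.880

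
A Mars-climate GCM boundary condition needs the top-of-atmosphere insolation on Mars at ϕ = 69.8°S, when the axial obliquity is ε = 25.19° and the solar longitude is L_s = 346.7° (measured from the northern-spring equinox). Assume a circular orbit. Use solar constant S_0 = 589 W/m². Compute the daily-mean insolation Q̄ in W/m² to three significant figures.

Q̄ ≈ 93.8 W/m²

Solar declination: sin δ = sin ε · sin L_s = sin 25.19° × sin 346.7° = -0.09791, so δ = -5.619°.
cos h₀ = −tan(-69.8°) tan(-5.619°) = -0.2674, h₀ = 1.8415 rad.
Bracket: h₀ sin ϕ sin δ + cos ϕ cos δ sin h₀ = 1.8415×-0.93849×-0.09791 + 0.34530×0.99519×0.96358 = 0.169211 + 0.331124 = 0.500335.
Q̄ = (S_0/π) × [bracket] = (589/π) × 0.500335 = 93.81 W/m².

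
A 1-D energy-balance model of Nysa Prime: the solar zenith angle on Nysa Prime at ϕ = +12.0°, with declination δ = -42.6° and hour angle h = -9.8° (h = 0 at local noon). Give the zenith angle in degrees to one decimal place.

θ_z = 55.3°

cos θ_z = sin ϕ sin δ + cos ϕ cos δ cos h = -0.140730 + 0.709505 = 0.568775.
θ_z = arccos(0.568775) = 55.3°.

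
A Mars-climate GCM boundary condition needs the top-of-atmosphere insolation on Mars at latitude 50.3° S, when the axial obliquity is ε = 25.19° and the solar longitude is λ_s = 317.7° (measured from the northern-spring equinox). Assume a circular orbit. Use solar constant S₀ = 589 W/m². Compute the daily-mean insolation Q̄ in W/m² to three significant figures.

Solar declination: sin δ = sin ε · sin λ_s = sin 25.19° × sin 317.7° = -0.28645, so δ = -16.645°.
cos H₀ = −tan(-50.3°) tan(-16.645°) = -0.3601, H₀ = 1.9392 rad.
Bracket: H₀ sin φ sin δ + cos φ cos δ sin H₀ = 1.9392×-0.76940×-0.28645 + 0.63877×0.95810×0.93291 = 0.427389 + 0.570946 = 0.998335.
Q̄ = (S₀/π) × [bracket] = (589/π) × 0.998335 = 187.2 W/m².

Q̄ ≈ 187 W/m²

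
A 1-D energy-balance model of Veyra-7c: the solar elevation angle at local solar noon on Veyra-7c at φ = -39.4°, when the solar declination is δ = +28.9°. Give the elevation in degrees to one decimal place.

21.7°

At local noon the hour angle is zero, so the zenith angle equals |φ − δ| = |-39.4° − (+28.900°)| = 68.300°.
Elevation = 90° − 68.300° = 21.7°.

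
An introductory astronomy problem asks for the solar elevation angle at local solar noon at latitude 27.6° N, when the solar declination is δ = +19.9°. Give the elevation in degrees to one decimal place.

82.3°

At local noon the hour angle is zero, so the zenith angle equals |φ − δ| = |+27.6° − (+19.900°)| = 7.700°.
Elevation = 90° − 7.700° = 82.3°.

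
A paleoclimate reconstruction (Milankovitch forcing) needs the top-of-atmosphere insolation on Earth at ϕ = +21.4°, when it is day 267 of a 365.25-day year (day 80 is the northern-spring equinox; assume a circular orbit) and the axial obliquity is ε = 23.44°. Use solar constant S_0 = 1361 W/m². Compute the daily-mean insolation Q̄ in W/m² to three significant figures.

Q̄ ≈ 396 W/m²

Solar longitude: L_s = 360° × (267 − 80)/365.25 = 184.312°.
sin δ = sin 23.44° × sin 184.312° = -0.02991, so δ = -1.714°.
cos h₀ = −tan(+21.4°) tan(-1.714°) = 0.0117, h₀ = 1.5591 rad.
Bracket: h₀ sin ϕ sin δ + cos ϕ cos δ sin h₀ = 1.5591×0.36488×-0.02991 + 0.93106×0.99955×0.99993 = -0.017015 + 0.930576 = 0.913561.
Q̄ = (S_0/π) × [bracket] = (1361/π) × 0.913561 = 395.8 W/m².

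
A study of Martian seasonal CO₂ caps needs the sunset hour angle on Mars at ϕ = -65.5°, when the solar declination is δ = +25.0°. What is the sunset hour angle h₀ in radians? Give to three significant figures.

cos h₀ = −tan ϕ · tan δ = 1.0232 ≥ 1, so the Sun never rises (polar night) and h₀ = 0.

h₀ = 0.00 rad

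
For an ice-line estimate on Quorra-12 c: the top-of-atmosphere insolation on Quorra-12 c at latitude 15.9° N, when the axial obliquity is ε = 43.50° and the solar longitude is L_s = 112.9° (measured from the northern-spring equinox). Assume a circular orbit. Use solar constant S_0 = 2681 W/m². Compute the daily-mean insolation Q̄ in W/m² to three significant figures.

Q̄ ≈ 885 W/m²

Solar declination: sin δ = sin ε · sin L_s = sin 43.50° × sin 112.9° = 0.63410, so δ = +39.353°.
cos h₀ = −tan(+15.9°) tan(+39.353°) = -0.2336, h₀ = 1.8066 rad.
Bracket: h₀ sin ϕ sin δ + cos ϕ cos δ sin h₀ = 1.8066×0.27396×0.63410 + 0.96174×0.77325×0.97233 = 0.313839 + 0.723088 = 1.036927.
Q̄ = (S_0/π) × [bracket] = (2681/π) × 1.036927 = 884.9 W/m².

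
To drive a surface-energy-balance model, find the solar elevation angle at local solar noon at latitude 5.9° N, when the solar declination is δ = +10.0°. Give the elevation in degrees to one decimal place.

At local noon the hour angle is zero, so the zenith angle equals |ϕ − δ| = |+5.9° − (+10.000°)| = 4.100°.
Elevation = 90° − 4.100° = 85.9°.

85.9°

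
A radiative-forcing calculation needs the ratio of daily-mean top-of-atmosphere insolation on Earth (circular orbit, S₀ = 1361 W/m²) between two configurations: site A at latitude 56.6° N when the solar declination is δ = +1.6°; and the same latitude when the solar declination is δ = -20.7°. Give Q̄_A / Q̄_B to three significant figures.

Q̄_A / Q̄_B ≈ 4.24

— Configuration A (φ=+56.6°):
cos H₀ = −tan(+56.6°) tan(+1.600°) = -0.0424, H₀ = 1.6132 rad.
Bracket: H₀ sin φ sin δ + cos φ cos δ sin H₀ = 1.6132×0.83485×0.02792 + 0.55048×0.99961×0.99910 = 0.037602 + 0.549770 = 0.587372.
Q̄ = (S₀/π) × [bracket] = (1361/π) × 0.587372 = 254.46 W/m².
— Configuration B (φ=+56.6°):
cos H₀ = −tan(+56.6°) tan(-20.700°) = 0.5731, H₀ = 0.9606 rad.
Bracket: H₀ sin φ sin δ + cos φ cos δ sin H₀ = 0.9606×0.83485×-0.35347 + 0.55048×0.93544×0.81951 = -0.283468 + 0.421999 = 0.138531.
Q̄ = (S₀/π) × [bracket] = (1361/π) × 0.138531 = 60.014 W/m².
Ratio Q̄_A / Q̄_B = 254.46 / 60.014 = 4.240.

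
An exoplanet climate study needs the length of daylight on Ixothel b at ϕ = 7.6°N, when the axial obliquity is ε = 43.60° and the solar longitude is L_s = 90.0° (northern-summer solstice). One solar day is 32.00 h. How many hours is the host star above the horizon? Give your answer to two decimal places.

17.30 h

Solar declination: sin δ = sin ε · sin L_s = sin 43.60° × sin 90.0° = 0.68962, so δ = +43.600°.
cos h₀ = −tan ϕ · tan δ = −tan(+7.6°) × tan(+43.600°) = -0.1271, so h₀ = 1.6982 rad = 97.30°.
Daylight = 2h₀/(2π) × 32.00 h = (1.6982/π) × 32.00 = 17.30 h.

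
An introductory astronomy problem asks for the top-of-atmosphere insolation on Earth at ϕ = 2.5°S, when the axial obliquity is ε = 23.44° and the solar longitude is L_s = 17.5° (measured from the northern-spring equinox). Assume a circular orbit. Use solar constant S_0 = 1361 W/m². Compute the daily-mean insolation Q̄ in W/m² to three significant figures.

Solar declination: sin δ = sin ε · sin L_s = sin 23.44° × sin 17.5° = 0.11962, so δ = +6.870°.
cos h₀ = −tan(-2.5°) tan(+6.870°) = 0.0053, h₀ = 1.5655 rad.
Bracket: h₀ sin ϕ sin δ + cos ϕ cos δ sin h₀ = 1.5655×-0.04362×0.11962 + 0.99905×0.99282×0.99999 = -0.008169 + 0.991867 = 0.983698.
Q̄ = (S_0/π) × [bracket] = (1361/π) × 0.983698 = 426.2 W/m².

Q̄ ≈ 426 W/m²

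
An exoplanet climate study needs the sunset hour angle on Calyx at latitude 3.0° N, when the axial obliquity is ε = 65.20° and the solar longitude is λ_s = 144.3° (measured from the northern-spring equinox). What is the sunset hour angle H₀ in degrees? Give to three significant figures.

Solar declination: sin δ = sin ε · sin λ_s = sin 65.20° × sin 144.3° = 0.52973, so δ = +31.987°.
cos H₀ = −tan φ · tan δ = −tan(+3.0°) × tan(+31.987°) = -0.0327, so H₀ = 1.6035 rad = 91.88°.

H₀ = 91.9°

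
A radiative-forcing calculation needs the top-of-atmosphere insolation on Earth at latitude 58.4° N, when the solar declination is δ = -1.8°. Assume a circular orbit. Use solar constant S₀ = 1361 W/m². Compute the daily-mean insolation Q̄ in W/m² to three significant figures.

Q̄ ≈ 209 W/m²

cos H₀ = −tan(+58.4°) tan(-1.800°) = 0.0511, H₀ = 1.5197 rad.
Bracket: H₀ sin φ sin δ + cos φ cos δ sin H₀ = 1.5197×0.85173×-0.03141 + 0.52399×0.99951×0.99869 = -0.040656 + 0.523047 = 0.482391.
Q̄ = (S₀/π) × [bracket] = (1361/π) × 0.482391 = 209.0 W/m².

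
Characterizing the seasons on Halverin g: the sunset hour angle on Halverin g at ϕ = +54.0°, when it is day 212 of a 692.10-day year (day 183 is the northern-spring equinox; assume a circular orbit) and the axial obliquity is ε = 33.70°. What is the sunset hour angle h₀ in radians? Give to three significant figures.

h₀ = 1.77 rad

Solar longitude: L_s = 360° × (212 − 183)/692.10 = 15.085°.
sin δ = sin 33.70° × sin 15.085° = 0.14439, so δ = +8.302°.
cos h₀ = −tan ϕ · tan δ = −tan(+54.0°) × tan(+8.302°) = -0.2008, so h₀ = 1.7730 rad = 101.59°.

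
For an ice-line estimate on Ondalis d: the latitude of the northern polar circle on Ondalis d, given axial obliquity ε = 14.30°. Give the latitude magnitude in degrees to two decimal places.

75.70°

The polar circle is the lowest latitude that experiences at least one full rotation of continuous daylight at the northern-summer solstice; it lies at |ϕ| = 90° − ε = 90° − 14.30° = 75.70°.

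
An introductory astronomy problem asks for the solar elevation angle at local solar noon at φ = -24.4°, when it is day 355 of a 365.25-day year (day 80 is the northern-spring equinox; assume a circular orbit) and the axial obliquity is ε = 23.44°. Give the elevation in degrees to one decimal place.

89.0°

Solar longitude: λ_s = 360° × (355 − 80)/365.25 = 271.047°.
sin δ = sin 23.44° × sin 271.047° = -0.39772, so δ = -23.436°.
At local noon the hour angle is zero, so the zenith angle equals |φ − δ| = |-24.4° − (-23.436°)| = 0.964°.
Elevation = 90° − 0.964° = 89.0°.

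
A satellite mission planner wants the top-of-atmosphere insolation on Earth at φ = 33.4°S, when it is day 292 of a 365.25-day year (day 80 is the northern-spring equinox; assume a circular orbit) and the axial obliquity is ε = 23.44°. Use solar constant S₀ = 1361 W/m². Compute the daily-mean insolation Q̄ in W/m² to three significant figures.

Solar longitude: λ_s = 360° × (292 − 80)/365.25 = 208.953°.
sin δ = sin 23.44° × sin 208.953° = -0.19256, so δ = -11.103°.
cos H₀ = −tan(-33.4°) tan(-11.103°) = -0.1294, H₀ = 1.7006 rad.
Bracket: H₀ sin φ sin δ + cos φ cos δ sin H₀ = 1.7006×-0.55048×-0.19256 + 0.83485×0.98128×0.99159 = 0.180264 + 0.812332 = 0.992596.
Q̄ = (S₀/π) × [bracket] = (1361/π) × 0.992596 = 430.0 W/m².

Q̄ ≈ 430 W/m²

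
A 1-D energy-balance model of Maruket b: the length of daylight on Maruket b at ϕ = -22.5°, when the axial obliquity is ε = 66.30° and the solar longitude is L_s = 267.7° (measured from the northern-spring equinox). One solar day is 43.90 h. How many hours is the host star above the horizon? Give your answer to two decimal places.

Solar declination: sin δ = sin ε · sin L_s = sin 66.30° × sin 267.7° = -0.91492, so δ = -66.195°.
cos h₀ = −tan ϕ · tan δ = −tan(-22.5°) × tan(-66.195°) = -0.9389, so h₀ = 2.7903 rad = 159.87°.
Daylight = 2h₀/(2π) × 43.90 h = (2.7903/π) × 43.90 = 38.99 h.

38.99 h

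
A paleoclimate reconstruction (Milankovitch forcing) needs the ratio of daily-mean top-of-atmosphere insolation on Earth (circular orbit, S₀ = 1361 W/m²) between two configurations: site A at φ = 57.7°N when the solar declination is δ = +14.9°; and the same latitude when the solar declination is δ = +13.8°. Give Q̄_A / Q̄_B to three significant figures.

— Configuration A (φ=+57.7°):
cos H₀ = −tan(+57.7°) tan(+14.900°) = -0.4209, H₀ = 2.0052 rad.
Bracket: H₀ sin φ sin δ + cos φ cos δ sin H₀ = 2.0052×0.84526×0.25713 + 0.53435×0.96638×0.90711 = 0.435814 + 0.468418 = 0.904232.
Q̄ = (S₀/π) × [bracket] = (1361/π) × 0.904232 = 391.73 W/m².
— Configuration B (φ=+57.7°):
cos H₀ = −tan(+57.7°) tan(+13.800°) = -0.3885, H₀ = 1.9698 rad.
Bracket: H₀ sin φ sin δ + cos φ cos δ sin H₀ = 1.9698×0.84526×0.23853 + 0.53435×0.97113×0.92143 = 0.397151 + 0.478152 = 0.875303.
Q̄ = (S₀/π) × [bracket] = (1361/π) × 0.875303 = 379.20 W/m².
Ratio Q̄_A / Q̄_B = 391.73 / 379.20 = 1.033.

Q̄_A / Q̄_B ≈ 1.03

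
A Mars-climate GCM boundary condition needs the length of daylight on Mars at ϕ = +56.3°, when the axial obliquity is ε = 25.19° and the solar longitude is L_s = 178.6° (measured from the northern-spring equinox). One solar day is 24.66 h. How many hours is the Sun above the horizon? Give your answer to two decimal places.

Solar declination: sin δ = sin ε · sin L_s = sin 25.19° × sin 178.6° = 0.01040, so δ = +0.596°.
cos h₀ = −tan ϕ · tan δ = −tan(+56.3°) × tan(+0.596°) = -0.0156, so h₀ = 1.5864 rad = 90.89°.
Daylight = 2h₀/(2π) × 24.66 h = (1.5864/π) × 24.66 = 12.45 h.

12.45 h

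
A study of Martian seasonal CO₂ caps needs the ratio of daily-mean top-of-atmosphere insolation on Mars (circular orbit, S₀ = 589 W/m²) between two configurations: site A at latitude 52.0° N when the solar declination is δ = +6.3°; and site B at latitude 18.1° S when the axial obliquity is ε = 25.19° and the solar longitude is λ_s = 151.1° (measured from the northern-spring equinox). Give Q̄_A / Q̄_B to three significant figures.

— Configuration A (φ=+52.0°):
cos H₀ = −tan(+52.0°) tan(+6.300°) = -0.1413, H₀ = 1.7126 rad.
Bracket: H₀ sin φ sin δ + cos φ cos δ sin H₀ = 1.7126×0.78801×0.10973 + 0.61566×0.99396×0.98997 = 0.148086 + 0.605804 = 0.753890.
Q̄ = (S₀/π) × [bracket] = (589/π) × 0.753890 = 141.34 W/m².
— Configuration B (φ=-18.1°):
Solar declination: sin δ = sin ε · sin λ_s = sin 25.19° × sin 151.1° = 0.20570, so δ = +11.870°.
cos H₀ = −tan(-18.1°) tan(+11.870°) = 0.0687, H₀ = 1.5020 rad.
Bracket: H₀ sin φ sin δ + cos φ cos δ sin H₀ = 1.5020×-0.31068×0.20570 + 0.95052×0.97862×0.99764 = -0.095988 + 0.928003 = 0.832015.
Q̄ = (S₀/π) × [bracket] = (589/π) × 0.832015 = 155.99 W/m².
Ratio Q̄_A / Q̄_B = 141.34 / 155.99 = 0.9061.

Q̄_A / Q̄_B ≈ 0.906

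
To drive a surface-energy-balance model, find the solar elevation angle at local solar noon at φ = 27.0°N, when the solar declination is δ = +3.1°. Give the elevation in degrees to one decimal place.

At local noon the hour angle is zero, so the zenith angle equals |φ − δ| = |+27.0° − (+3.100°)| = 23.900°.
Elevation = 90° − 23.900° = 66.1°.

66.1°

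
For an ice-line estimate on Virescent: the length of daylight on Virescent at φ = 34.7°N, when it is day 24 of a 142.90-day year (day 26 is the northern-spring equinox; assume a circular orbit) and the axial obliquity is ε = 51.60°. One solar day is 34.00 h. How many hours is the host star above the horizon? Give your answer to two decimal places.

Solar longitude: λ_s = 360° × (24 − 26)/142.90 = -5.038°, i.e. -5.038° + 360° = 354.962°.
sin δ = sin 51.60° × sin 354.962° = -0.06883, so δ = -3.947°.
cos H₀ = −tan φ · tan δ = −tan(+34.7°) × tan(-3.947°) = 0.0478, so H₀ = 1.5230 rad = 87.26°.
Daylight = 2H₀/(2π) × 34.00 h = (1.5230/π) × 34.00 = 16.48 h.

16.48 h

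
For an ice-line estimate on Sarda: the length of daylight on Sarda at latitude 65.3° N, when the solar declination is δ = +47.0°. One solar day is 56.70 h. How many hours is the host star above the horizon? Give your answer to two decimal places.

56.70 h

Sunrise equation: cos h₀ = −tan ϕ · tan δ = -2.3315 ≤ −1, so the host star never sets (polar day) and h₀ = π.
Daylight = 2h₀/(2π) × 56.70 h = (3.1416/π) × 56.70 = 56.70 h.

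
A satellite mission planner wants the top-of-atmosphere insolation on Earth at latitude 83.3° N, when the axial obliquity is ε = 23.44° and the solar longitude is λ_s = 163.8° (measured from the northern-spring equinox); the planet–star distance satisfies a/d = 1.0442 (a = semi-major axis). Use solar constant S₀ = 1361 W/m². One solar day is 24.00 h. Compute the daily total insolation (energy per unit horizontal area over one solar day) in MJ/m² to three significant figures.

Solar declination: sin δ = sin ε · sin λ_s = sin 23.44° × sin 163.8° = 0.11098, so δ = +6.372°.
cos H₀ = −tan(+83.3°) tan(+6.372°) = -0.9506, H₀ = 2.8259 rad.
Bracket: H₀ sin φ sin δ + cos φ cos δ sin H₀ = 2.8259×0.99317×0.11098 + 0.11667×0.99382×0.31043 = 0.311476 + 0.035994 = 0.347470.
Inverse-square distance factor (a/d)² = 1.0442² = 1.090354.
Q̄ = (S₀/π) × 1.090354 × [bracket] = (1361/π) × 1.090354 × 0.347470 = 164.13 W/m².
Daily total = Q̄ × 24.00 h × 3600 s/h = 164.13 × 24.00 × 3600 / 10⁶ = 14.18 MJ/m².

14.2 MJ/m²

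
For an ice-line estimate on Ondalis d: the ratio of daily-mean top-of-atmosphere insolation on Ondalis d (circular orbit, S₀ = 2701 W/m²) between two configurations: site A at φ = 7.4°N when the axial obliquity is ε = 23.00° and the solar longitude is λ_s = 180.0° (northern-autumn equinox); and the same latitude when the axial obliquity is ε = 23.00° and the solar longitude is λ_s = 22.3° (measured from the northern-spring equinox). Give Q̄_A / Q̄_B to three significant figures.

Q̄_A / Q̄_B ≈ 0.981

— Configuration A (φ=+7.4°):
Solar declination: sin δ = sin ε · sin λ_s = sin 23.00° × sin 180.0° = 0.00000, so δ = +0.000°.
cos H₀ = −tan(+7.4°) tan(+0.000°) = -0.0000, H₀ = 1.5708 rad.
Bracket: H₀ sin φ sin δ + cos φ cos δ sin H₀ = 1.5708×0.12880×0.00000 + 0.99167×1.00000×1.00000 = 0.000000 + 0.991670 = 0.991670.
Q̄ = (S₀/π) × [bracket] = (2701/π) × 0.991670 = 852.59 W/m².
— Configuration B (φ=+7.4°):
Solar declination: sin δ = sin ε · sin λ_s = sin 23.00° × sin 22.3° = 0.14827, so δ = +8.526°.
cos H₀ = −tan(+7.4°) tan(+8.526°) = -0.0195, H₀ = 1.5903 rad.
Bracket: H₀ sin φ sin δ + cos φ cos δ sin H₀ = 1.5903×0.12880×0.14827 + 0.99167×0.98895×0.99981 = 0.030370 + 0.980526 = 1.010896.
Q̄ = (S₀/π) × [bracket] = (2701/π) × 1.010896 = 869.12 W/m².
Ratio Q̄_A / Q̄_B = 852.59 / 869.12 = 0.9810.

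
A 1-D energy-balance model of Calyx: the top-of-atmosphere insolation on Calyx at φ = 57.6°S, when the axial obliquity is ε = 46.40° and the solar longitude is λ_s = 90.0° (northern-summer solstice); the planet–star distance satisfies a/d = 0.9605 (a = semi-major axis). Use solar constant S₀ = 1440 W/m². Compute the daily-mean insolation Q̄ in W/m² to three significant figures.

Q̄ ≈ 0.00 W/m²

Solar declination: sin δ = sin ε · sin λ_s = sin 46.40° × sin 90.0° = 0.72417, so δ = +46.400°.
cos H₀ = −tan(-57.6°) tan(+46.400°) = 1.6547 ≥ 1 ⇒ polar night, H₀ = 0 and Q̄ = 0.
Inverse-square distance factor (a/d)² = 0.9605² = 0.922560.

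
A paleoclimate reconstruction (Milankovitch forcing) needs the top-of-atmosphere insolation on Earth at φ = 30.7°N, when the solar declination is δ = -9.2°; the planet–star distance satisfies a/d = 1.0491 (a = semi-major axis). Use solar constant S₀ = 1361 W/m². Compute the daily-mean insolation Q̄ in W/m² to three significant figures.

Q̄ ≈ 345 W/m²

cos H₀ = −tan(+30.7°) tan(-9.200°) = 0.0962, H₀ = 1.4745 rad.
Bracket: H₀ sin φ sin δ + cos φ cos δ sin H₀ = 1.4745×0.51054×-0.15988 + 0.85985×0.98714×0.99537 = -0.120356 + 0.844862 = 0.724506.
Inverse-square distance factor (a/d)² = 1.0491² = 1.100611.
Q̄ = (S₀/π) × 1.100611 × [bracket] = (1361/π) × 1.100611 × 0.724506 = 345.4 W/m².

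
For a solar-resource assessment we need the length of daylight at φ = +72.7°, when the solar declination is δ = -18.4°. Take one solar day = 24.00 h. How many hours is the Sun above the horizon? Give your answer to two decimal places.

cos H₀ = −tan φ · tan δ = 1.0680 ≥ 1, so the Sun never rises (polar night) and H₀ = 0.
Daylight = 2H₀/(2π) × 24.00 h = (0.0000/π) × 24.00 = 0.00 h.

0.00 h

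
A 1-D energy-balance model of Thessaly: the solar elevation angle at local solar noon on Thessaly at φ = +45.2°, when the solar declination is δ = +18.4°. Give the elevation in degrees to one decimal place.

63.2°

At local noon the hour angle is zero, so the zenith angle equals |φ − δ| = |+45.2° − (+18.400°)| = 26.800°.
Elevation = 90° − 26.800° = 63.2°.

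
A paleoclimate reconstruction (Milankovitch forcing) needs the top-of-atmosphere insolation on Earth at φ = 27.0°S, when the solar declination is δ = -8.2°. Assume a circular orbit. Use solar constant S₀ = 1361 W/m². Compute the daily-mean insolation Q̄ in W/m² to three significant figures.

Q̄ ≈ 427 W/m²

cos H₀ = −tan(-27.0°) tan(-8.200°) = -0.0734, H₀ = 1.6443 rad.
Bracket: H₀ sin φ sin δ + cos φ cos δ sin H₀ = 1.6443×-0.45399×-0.14263 + 0.89101×0.98978×0.99730 = 0.106473 + 0.879523 = 0.985996.
Q̄ = (S₀/π) × [bracket] = (1361/π) × 0.985996 = 427.2 W/m².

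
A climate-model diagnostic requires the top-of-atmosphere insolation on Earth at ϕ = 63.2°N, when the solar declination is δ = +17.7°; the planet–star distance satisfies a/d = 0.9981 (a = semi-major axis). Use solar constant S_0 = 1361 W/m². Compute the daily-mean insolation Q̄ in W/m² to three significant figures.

cos h₀ = −tan(+63.2°) tan(+17.700°) = -0.6318, h₀ = 2.2547 rad.
Bracket: h₀ sin ϕ sin δ + cos ϕ cos δ sin h₀ = 2.2547×0.89259×0.30403 + 0.45088×0.95266×0.77514 = 0.611867 + 0.332950 = 0.944817.
Inverse-square distance factor (a/d)² = 0.9981² = 0.996204.
Q̄ = (S_0/π) × 0.996204 × [bracket] = (1361/π) × 0.996204 × 0.944817 = 407.8 W/m².

Q̄ ≈ 408 W/m²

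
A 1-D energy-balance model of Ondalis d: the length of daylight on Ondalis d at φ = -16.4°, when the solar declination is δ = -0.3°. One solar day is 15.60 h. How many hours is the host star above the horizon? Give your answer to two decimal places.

cos H₀ = −tan φ · tan δ = −tan(-16.4°) × tan(-0.300°) = -0.0015, so H₀ = 1.5723 rad = 90.09°.
Daylight = 2H₀/(2π) × 15.60 h = (1.5723/π) × 15.60 = 7.81 h.

7.81 h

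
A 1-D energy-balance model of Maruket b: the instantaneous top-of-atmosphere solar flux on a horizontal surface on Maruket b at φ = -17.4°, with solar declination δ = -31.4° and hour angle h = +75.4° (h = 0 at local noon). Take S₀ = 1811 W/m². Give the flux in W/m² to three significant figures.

cos θ_z = sin φ sin δ + cos φ cos δ cos h = 0.155803 + 0.205309 = 0.361112.
Flux = S₀ · cos θ_z = 1811 × 0.361112 = 654.0 W/m².

654 W/m²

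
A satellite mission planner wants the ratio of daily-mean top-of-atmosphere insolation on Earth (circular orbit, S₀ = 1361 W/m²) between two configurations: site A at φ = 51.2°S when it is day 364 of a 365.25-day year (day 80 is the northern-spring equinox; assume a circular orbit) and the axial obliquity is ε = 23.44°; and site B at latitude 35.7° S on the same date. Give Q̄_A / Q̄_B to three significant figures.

— Configuration A (φ=-51.2°):
Solar longitude: λ_s = 360° × (364 − 80)/365.25 = 279.918°.
sin δ = sin 23.44° × sin 279.918° = -0.39184, so δ = -23.069°.
cos H₀ = −tan(-51.2°) tan(-23.069°) = -0.5297, H₀ = 2.1291 rad.
Bracket: H₀ sin φ sin δ + cos φ cos δ sin H₀ = 2.1291×-0.77934×-0.39184 + 0.62660×0.92003×0.84818 = 0.650177 + 0.488968 = 1.139145.
Q̄ = (S₀/π) × [bracket] = (1361/π) × 1.139145 = 493.50 W/m².
— Configuration B (φ=-35.7°):
cos H₀ = −tan(-35.7°) tan(-23.069°) = -0.3060, H₀ = 1.8818 rad.
Bracket: H₀ sin φ sin δ + cos φ cos δ sin H₀ = 1.8818×-0.58354×-0.39184 + 0.81208×0.92003×0.95202 = 0.430282 + 0.711290 = 1.141572.
Q̄ = (S₀/π) × [bracket] = (1361/π) × 1.141572 = 494.55 W/m².
Ratio Q̄_A / Q̄_B = 493.50 / 494.55 = 0.9979.

Q̄_A / Q̄_B ≈ 0.998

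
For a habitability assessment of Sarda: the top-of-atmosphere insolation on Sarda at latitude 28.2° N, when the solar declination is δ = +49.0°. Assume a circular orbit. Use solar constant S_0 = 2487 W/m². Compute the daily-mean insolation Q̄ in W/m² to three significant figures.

Q̄ ≈ 991 W/m²

cos h₀ = −tan(+28.2°) tan(+49.000°) = -0.6168, h₀ = 2.2355 rad.
Bracket: h₀ sin ϕ sin δ + cos ϕ cos δ sin h₀ = 2.2355×0.47255×0.75471 + 0.88130×0.65606×0.78710 = 0.797265 + 0.455090 = 1.252355.
Q̄ = (S_0/π) × [bracket] = (2487/π) × 1.252355 = 991.4 W/m².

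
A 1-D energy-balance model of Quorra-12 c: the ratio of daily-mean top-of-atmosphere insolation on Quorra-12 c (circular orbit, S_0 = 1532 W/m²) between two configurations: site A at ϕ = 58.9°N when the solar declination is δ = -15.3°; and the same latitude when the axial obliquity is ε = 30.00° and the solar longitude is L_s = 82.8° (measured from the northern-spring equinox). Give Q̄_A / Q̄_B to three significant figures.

— Configuration A (ϕ=+58.9°):
cos h₀ = −tan(+58.9°) tan(-15.300°) = 0.4535, h₀ = 1.1001 rad.
Bracket: h₀ sin ϕ sin δ + cos ϕ cos δ sin h₀ = 1.1001×0.85627×-0.26387 + 0.51653×0.96456×0.89126 = -0.248561 + 0.444047 = 0.195486.
Q̄ = (S_0/π) × [bracket] = (1532/π) × 0.195486 = 95.329 W/m².
— Configuration B (ϕ=+58.9°):
Solar declination: sin δ = sin ε · sin L_s = sin 30.00° × sin 82.8° = 0.49606, so δ = +29.739°.
cos h₀ = −tan(+58.9°) tan(+29.739°) = -0.9471, h₀ = 2.8148 rad.
Bracket: h₀ sin ϕ sin δ + cos ϕ cos δ sin h₀ = 2.8148×0.85627×0.49606 + 0.51653×0.86829×0.32105 = 1.195618 + 0.143990 = 1.339608.
Q̄ = (S_0/π) × [bracket] = (1532/π) × 1.339608 = 653.26 W/m².
Ratio Q̄_A / Q̄_B = 95.329 / 653.26 = 0.1459.

Q̄_A / Q̄_B ≈ 0.146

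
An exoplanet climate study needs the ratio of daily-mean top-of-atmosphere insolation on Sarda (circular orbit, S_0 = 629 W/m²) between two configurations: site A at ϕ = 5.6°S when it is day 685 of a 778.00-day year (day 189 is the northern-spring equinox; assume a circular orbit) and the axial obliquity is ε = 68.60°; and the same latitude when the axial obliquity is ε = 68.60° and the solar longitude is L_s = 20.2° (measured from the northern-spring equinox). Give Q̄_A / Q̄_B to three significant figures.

Q̄_A / Q̄_B ≈ 0.912

— Configuration A (ϕ=-5.6°):
Solar longitude: L_s = 360° × (685 − 189)/778.00 = 229.512°.
sin δ = sin 68.60° × sin 229.512° = -0.70810, so δ = -45.081°.
cos h₀ = −tan(-5.6°) tan(-45.081°) = -0.0983, h₀ = 1.6693 rad.
Bracket: h₀ sin ϕ sin δ + cos ϕ cos δ sin h₀ = 1.6693×-0.09758×-0.70810 + 0.99523×0.70611×0.99515 = 0.115343 + 0.699334 = 0.814677.
Q̄ = (S_0/π) × [bracket] = (629/π) × 0.814677 = 163.11 W/m².
— Configuration B (ϕ=-5.6°):
Solar declination: sin δ = sin ε · sin L_s = sin 68.60° × sin 20.2° = 0.32149, so δ = +18.753°.
cos h₀ = −tan(-5.6°) tan(+18.753°) = 0.0333, h₀ = 1.5375 rad.
Bracket: h₀ sin ϕ sin δ + cos ϕ cos δ sin h₀ = 1.5375×-0.09758×0.32149 + 0.99523×0.94691×0.99945 = -0.048233 + 0.941875 = 0.893642.
Q̄ = (S_0/π) × [bracket] = (629/π) × 0.893642 = 178.92 W/m².
Ratio Q̄_A / Q̄_B = 163.11 / 178.92 = 0.9116.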